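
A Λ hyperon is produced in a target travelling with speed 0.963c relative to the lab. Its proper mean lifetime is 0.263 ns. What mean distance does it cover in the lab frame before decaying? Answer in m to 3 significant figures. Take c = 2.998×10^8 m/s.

d ≈ 0.282 m

γ = 1/√(1 − 0.963²) = 3.7106
Dilated lifetime: Δt = γτ₀ = 3.7106 × 0.263 ns = 0.97588 ns
d = vΔt = 0.963c × 0.97588 ns = 2.8871×10^8 m/s × 9.7588×10^-10 s = 0.282 m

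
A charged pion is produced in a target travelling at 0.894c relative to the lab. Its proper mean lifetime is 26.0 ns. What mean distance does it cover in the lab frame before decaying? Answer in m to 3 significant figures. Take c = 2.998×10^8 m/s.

d ≈ 15.6 m

γ = 1/√(1 − 0.894²) = 2.2318
Dilated lifetime: Δt = γτ₀ = 2.2318 × 26.0 ns = 58.027 ns
d = vΔt = 0.894c × 58.027 ns = 2.6802×10^8 m/s × 5.8027×10^-8 s = 15.6 m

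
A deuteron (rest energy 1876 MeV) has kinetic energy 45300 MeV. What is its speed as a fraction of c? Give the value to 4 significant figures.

β ≈ 0.9992

γ = 1 + K/(m₀c²) = 1 + 45300/1876 = 25.1471
β = √(1 − 1/γ²) = 0.9992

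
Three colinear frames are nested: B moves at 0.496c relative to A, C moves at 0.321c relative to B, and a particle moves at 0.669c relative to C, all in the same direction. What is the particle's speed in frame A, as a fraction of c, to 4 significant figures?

u ≈ 0.9336c

Compose boost 2: (0.321 + 0.496)/(1 + 0.321×0.496) = 0.8170/1.15922 = 0.704787
Compose boost 3: (0.669 + 0.704787)/(1 + 0.669×0.704787) = 1.37379/1.47150 = 0.9336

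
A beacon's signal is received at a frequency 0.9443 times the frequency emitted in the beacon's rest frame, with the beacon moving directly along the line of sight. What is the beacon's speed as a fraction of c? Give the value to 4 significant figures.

β ≈ 0.05725

f_obs/f_src = √((1−β)/(1+β)) = 0.9443  ⇒  (1−β)/(1+β) = 0.891702
β = |1 − D²|/(1 + D²) = |1 − 0.891702|/(1 + 0.891702) = 0.05725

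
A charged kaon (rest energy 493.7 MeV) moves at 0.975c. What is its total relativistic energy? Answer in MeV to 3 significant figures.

E ≈ 2220 MeV

γ = 1/√(1 − 0.975²) = 4.5004
E = γm₀c² = 4.5004 × 493.7 MeV = 2220 MeV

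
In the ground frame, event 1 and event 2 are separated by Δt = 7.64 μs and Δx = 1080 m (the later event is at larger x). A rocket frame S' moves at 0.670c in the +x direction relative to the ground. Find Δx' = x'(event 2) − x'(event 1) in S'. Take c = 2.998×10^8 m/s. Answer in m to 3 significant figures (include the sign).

γ = 1/√(1 − 0.670²) = 1.3471
Δx' = γ(Δx − vΔt) = 1.3471 × (1080 m − 0.670×(2.998×10^8 m/s)×7.64×10^-6 s)
= 1.3471 × (-454.62 m) = -612 m

Δx' ≈ -612 m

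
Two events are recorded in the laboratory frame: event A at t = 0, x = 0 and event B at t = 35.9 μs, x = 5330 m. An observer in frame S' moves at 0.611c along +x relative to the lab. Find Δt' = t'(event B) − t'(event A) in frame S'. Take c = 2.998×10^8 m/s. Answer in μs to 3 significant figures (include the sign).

γ = 1/√(1 − 0.611²) = 1.2632
Δt' = γ(Δt − vΔx/c²) = 1.2632 × (35.9 μs − 0.611×5330 m / (2.998×10^8 m/s))
= 1.2632 × (25.037 μs) = 31.6 μs

Δt' ≈ 31.6 μs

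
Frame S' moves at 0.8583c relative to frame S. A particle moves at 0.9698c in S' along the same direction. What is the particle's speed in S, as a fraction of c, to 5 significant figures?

u ≈ 0.99766c

Relativistic velocity addition: u = (u' + v)/(1 + u'v/c²)
= (0.9698 + 0.8583)/(1 + 0.9698×0.8583) = 1.8281/1.832379 = 0.99766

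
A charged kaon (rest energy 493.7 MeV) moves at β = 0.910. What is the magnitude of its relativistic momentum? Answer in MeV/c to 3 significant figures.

γ = 1/√(1 − 0.910²) = 2.4119
p = γβm₀c = 2.4119 × 0.910 × 493.7 MeV/c = 1080 MeV/c

p ≈ 1080 MeV/c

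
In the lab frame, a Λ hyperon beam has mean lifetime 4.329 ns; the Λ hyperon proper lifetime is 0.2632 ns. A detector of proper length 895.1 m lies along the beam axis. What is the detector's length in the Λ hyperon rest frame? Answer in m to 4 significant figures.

L ≈ 54.42 m

Time dilation ⇒ γ = Δt/τ₀ = 4.329/0.2632 = 16.4476
Length contraction: L = L₀/γ = 895.1/16.4476 = 54.42 m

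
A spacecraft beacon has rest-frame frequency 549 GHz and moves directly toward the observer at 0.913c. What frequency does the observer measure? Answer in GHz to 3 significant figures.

Relativistic Doppler: f_obs = f_src √((1+β)/(1−β))
= 549 × √(1.9130/0.087000) = 549 × 4.6892 = 2570 GHz

f_obs ≈ 2570 GHz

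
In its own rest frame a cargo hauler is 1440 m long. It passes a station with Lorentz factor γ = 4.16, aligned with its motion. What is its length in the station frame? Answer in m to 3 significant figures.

γ = 4.16 (given)
Length contraction: L = L₀/γ = 1440/4.16 = 346 m

L ≈ 346 m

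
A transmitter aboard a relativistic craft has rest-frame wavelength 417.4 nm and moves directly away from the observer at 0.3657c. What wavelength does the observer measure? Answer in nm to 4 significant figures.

Relativistic Doppler: λ_obs = λ_src √((1+β)/(1−β))
= 417.4 × √(1.36570/0.634300) = 417.4 × 1.46734 = 612.5 nm

λ_obs ≈ 612.5 nm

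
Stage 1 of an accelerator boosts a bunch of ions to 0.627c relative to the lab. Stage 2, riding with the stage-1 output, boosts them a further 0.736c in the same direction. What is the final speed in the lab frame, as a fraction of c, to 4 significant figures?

Compose boost 2: (0.736 + 0.627)/(1 + 0.736×0.627) = 1.363/1.46147 = 0.9326

u ≈ 0.9326c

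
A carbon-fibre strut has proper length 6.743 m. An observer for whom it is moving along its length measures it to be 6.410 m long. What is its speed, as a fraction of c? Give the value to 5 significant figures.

β ≈ 0.31037

γ = L₀/L = 6.743/6.410 = 1.051950
β = √(1 − 1/γ²) = 0.31037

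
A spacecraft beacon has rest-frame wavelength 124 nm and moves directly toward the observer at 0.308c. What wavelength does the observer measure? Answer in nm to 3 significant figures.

Relativistic Doppler: λ_obs = λ_src √((1−β)/(1+β))
= 124 × √(0.69200/1.3080) = 124 × 0.72736 = 90.2 nm

λ_obs ≈ 90.2 nm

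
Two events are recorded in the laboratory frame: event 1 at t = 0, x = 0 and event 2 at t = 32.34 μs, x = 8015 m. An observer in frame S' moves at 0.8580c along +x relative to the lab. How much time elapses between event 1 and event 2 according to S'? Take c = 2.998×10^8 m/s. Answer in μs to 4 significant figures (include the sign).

Δt' ≈ 18.30 μs

γ = 1/√(1 − 0.8580²) = 1.94685
Δt' = γ(Δt − vΔx/c²) = 1.94685 × (32.34 μs − 0.8580×8015 m / (2.998×10^8 m/s))
= 1.94685 × (9.40181 μs) = 18.30 μs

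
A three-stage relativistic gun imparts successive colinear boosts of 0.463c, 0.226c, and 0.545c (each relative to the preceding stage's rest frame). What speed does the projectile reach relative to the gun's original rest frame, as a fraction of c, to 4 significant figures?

Compose boost 2: (0.226 + 0.463)/(1 + 0.226×0.463) = 0.6890/1.10464 = 0.623734
Compose boost 3: (0.545 + 0.623734)/(1 + 0.545×0.623734) = 1.16873/1.33993 = 0.8722

u ≈ 0.8722c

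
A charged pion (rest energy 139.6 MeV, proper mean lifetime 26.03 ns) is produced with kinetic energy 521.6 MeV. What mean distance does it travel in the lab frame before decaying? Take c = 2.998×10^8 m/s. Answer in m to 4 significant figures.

d ≈ 36.13 m

γ = 1 + K/(m₀c²) = 1 + 521.6/139.6 = 4.73639
β = √(1 − 1/γ²) = 0.977458
Dilated lifetime: γτ₀ = 4.73639 × 26.03 ns = 123.288 ns
d = βc·γτ₀ = 0.977458 × (2.998×10^8 m/s) × 1.23288×10^-7 s = 36.13 m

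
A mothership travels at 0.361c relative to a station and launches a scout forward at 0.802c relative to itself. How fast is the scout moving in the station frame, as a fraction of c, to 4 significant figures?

Compose boost 2: (0.802 + 0.361)/(1 + 0.802×0.361) = 1.163/1.28952 = 0.9019

u ≈ 0.9019c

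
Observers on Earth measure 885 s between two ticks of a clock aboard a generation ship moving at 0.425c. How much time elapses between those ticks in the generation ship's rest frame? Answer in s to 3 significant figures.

τ₀ ≈ 801 s

γ = 1/√(1 − 0.425²) = 1.1047
Proper time: τ₀ = Δt/γ = 885/1.1047 = 801 s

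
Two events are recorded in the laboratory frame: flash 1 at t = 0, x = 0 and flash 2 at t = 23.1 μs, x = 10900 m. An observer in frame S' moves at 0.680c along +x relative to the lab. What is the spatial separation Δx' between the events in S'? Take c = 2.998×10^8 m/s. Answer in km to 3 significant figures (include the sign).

Δx' ≈ 8.44 km

γ = 1/√(1 − 0.680²) = 1.3639
Δx' = γ(Δx − vΔt) = 1.3639 × (10900 m − 0.680×(2.998×10^8 m/s)×23.1×10^-6 s)
= 1.3639 × (6190.7 m) = 8.44 km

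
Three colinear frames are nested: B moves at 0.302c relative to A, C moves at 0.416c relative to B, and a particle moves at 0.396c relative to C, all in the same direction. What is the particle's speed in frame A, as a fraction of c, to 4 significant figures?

u ≈ 0.8254c

Compose boost 2: (0.416 + 0.302)/(1 + 0.416×0.302) = 0.7180/1.12563 = 0.637864
Compose boost 3: (0.396 + 0.637864)/(1 + 0.396×0.637864) = 1.03386/1.25259 = 0.8254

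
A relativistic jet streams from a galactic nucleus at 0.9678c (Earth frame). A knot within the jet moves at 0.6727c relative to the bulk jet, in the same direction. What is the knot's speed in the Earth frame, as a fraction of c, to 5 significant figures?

Relativistic velocity addition: u = (u' + v)/(1 + u'v/c²)
= (0.6727 + 0.9678)/(1 + 0.6727×0.9678) = 1.6405/1.651039 = 0.99362

u ≈ 0.99362c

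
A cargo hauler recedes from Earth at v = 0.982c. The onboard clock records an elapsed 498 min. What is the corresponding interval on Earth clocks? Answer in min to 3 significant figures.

Δt ≈ 2640 min

γ = 1/√(1 − 0.982²) = 5.2943
Time dilation: Δt = γτ₀ = 5.2943 × 498 min = 2640 min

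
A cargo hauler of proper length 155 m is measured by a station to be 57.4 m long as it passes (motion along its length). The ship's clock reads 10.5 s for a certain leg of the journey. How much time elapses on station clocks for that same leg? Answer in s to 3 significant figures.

Δt ≈ 28.4 s

Length contraction ⇒ γ = L₀/L = 155/57.4 = 2.7003
Time dilation: Δt = γτ₀ = 2.7003 × 10.5 s = 28.4 s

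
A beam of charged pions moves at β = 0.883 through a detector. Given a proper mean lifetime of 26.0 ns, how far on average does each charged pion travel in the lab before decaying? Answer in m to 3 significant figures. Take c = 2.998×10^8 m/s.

d ≈ 14.7 m

γ = 1/√(1 − 0.883²) = 2.1305
Dilated lifetime: Δt = γτ₀ = 2.1305 × 26.0 ns = 55.393 ns
d = vΔt = 0.883c × 55.393 ns = 2.6472×10^8 m/s × 5.5393×10^-8 s = 14.7 m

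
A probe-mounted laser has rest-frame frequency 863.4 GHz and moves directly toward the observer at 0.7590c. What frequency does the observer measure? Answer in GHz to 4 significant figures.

Relativistic Doppler: f_obs = f_src √((1+β)/(1−β))
= 863.4 × √(1.75900/0.241000) = 863.4 × 2.70162 = 2333 GHz

f_obs ≈ 2333 GHz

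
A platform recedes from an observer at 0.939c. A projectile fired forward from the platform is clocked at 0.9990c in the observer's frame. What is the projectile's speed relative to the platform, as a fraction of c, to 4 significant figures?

Inverse velocity addition: u' = (u − v)/(1 − uv/c²)
= (0.9990 − 0.939)/(1 − 0.9990×0.939) = 0.06000/0.0619390 = 0.9687

u' ≈ 0.9687c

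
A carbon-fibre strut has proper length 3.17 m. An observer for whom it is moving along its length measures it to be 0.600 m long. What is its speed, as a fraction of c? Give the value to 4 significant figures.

β ≈ 0.9819

γ = L₀/L = 3.17/0.600 = 5.28333
β = √(1 − 1/γ²) = 0.9819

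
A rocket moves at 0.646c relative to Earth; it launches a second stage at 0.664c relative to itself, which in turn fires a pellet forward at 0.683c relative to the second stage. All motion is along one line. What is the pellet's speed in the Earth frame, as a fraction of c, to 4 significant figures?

u ≈ 0.9838c

Compose boost 2: (0.664 + 0.646)/(1 + 0.664×0.646) = 1.310/1.42894 = 0.916761
Compose boost 3: (0.683 + 0.916761)/(1 + 0.683×0.916761) = 1.59976/1.62615 = 0.9838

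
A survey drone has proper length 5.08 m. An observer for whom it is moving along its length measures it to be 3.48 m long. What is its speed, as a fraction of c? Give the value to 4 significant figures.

β ≈ 0.7285

γ = L₀/L = 5.08/3.48 = 1.45977
β = √(1 − 1/γ²) = 0.7285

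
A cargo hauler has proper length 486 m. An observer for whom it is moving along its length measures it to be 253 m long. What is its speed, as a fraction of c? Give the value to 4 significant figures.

β ≈ 0.8538

γ = L₀/L = 486/253 = 1.92095
β = √(1 − 1/γ²) = 0.8538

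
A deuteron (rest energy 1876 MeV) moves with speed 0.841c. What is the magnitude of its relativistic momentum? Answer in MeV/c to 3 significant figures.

γ = 1/√(1 − 0.841²) = 1.8483
p = γβm₀c = 1.8483 × 0.841 × 1876 MeV/c = 2920 MeV/c

p ≈ 2920 MeV/c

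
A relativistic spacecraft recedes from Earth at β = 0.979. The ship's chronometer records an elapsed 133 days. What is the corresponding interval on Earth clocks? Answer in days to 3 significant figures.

γ = 1/√(1 − 0.979²) = 4.9053
Time dilation: Δt = γτ₀ = 4.9053 × 133 days = 652 days

Δt ≈ 652 days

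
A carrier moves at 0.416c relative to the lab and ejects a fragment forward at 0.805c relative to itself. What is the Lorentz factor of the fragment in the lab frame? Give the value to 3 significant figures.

u_lab = (0.805 + 0.416)/(1 + 0.805×0.416) = 1.221/1.33488 = 0.914689
γ = 1/√(1 − 0.914689²) = 2.47

γ ≈ 2.47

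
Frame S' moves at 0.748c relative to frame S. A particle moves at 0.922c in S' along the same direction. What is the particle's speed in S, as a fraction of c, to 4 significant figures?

Relativistic velocity addition: u = (u' + v)/(1 + u'v/c²)
= (0.922 + 0.748)/(1 + 0.922×0.748) = 1.670/1.68966 = 0.9884

u ≈ 0.9884c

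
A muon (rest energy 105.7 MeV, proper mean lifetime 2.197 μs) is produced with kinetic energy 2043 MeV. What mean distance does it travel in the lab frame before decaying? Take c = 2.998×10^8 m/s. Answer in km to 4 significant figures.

γ = 1 + K/(m₀c²) = 1 + 2043/105.7 = 20.3283
β = √(1 − 1/γ²) = 0.998789
Dilated lifetime: γτ₀ = 20.3283 × 2.197 μs = 44.6612 μs
d = βc·γτ₀ = 0.998789 × (2.998×10^8 m/s) × 4.46612×10^-5 s = 13.37 km

d ≈ 13.37 km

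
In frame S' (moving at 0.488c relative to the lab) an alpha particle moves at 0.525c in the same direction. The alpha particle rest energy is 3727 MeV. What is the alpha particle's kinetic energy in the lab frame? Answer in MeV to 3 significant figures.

u_lab = (0.525 + 0.488)/(1 + 0.525×0.488) = 0.806400
γ = 1/√(1 − 0.806400²) = 1.6910
K = (γ − 1)m₀c² = (1.6910 − 1) × 3727 = 0.69099 × 3727 = 2580 MeV

K ≈ 2580 MeV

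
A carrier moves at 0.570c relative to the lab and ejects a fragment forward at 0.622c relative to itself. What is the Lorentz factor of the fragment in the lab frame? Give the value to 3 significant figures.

γ ≈ 2.11

u_lab = (0.622 + 0.570)/(1 + 0.622×0.570) = 1.192/1.35454 = 0.880004
γ = 1/√(1 − 0.880004²) = 2.11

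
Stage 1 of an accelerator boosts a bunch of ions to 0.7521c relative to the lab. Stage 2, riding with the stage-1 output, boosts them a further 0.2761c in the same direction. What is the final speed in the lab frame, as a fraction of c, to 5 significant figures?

u ≈ 0.85140c

Compose boost 2: (0.2761 + 0.7521)/(1 + 0.2761×0.7521) = 1.0282/1.207655 = 0.85140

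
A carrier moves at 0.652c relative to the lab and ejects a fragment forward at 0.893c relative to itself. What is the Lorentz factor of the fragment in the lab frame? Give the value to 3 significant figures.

γ ≈ 4.64

u_lab = (0.893 + 0.652)/(1 + 0.893×0.652) = 1.545/1.58224 = 0.976466
γ = 1/√(1 − 0.976466²) = 4.64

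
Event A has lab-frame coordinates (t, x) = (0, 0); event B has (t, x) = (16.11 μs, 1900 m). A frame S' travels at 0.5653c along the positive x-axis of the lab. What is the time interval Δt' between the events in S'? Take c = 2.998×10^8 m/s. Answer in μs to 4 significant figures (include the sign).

γ = 1/√(1 − 0.5653²) = 1.21229
Δt' = γ(Δt − vΔx/c²) = 1.21229 × (16.11 μs − 0.5653×1900 m / (2.998×10^8 m/s))
= 1.21229 × (12.5274 μs) = 15.19 μs

Δt' ≈ 15.19 μs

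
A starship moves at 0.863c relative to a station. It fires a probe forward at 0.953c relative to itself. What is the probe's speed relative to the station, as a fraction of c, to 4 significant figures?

Relativistic velocity addition: u = (u' + v)/(1 + u'v/c²)
= (0.953 + 0.863)/(1 + 0.953×0.863) = 1.816/1.82244 = 0.9965

u ≈ 0.9965c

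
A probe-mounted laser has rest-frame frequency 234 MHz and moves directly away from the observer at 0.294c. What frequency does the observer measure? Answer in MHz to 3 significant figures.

Relativistic Doppler: f_obs = f_src √((1−β)/(1+β))
= 234 × √(0.70600/1.2940) = 234 × 0.73864 = 173 MHz

f_obs ≈ 173 MHz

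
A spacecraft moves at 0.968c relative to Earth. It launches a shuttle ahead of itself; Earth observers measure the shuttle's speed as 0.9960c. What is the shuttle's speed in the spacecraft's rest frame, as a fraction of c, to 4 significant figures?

u' ≈ 0.7806c

Inverse velocity addition: u' = (u − v)/(1 − uv/c²)
= (0.9960 − 0.968)/(1 − 0.9960×0.968) = 0.02800/0.0358720 = 0.7806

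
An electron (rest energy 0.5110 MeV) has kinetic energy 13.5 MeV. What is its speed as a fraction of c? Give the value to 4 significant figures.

γ = 1 + K/(m₀c²) = 1 + 13.5/0.5110 = 27.4188
β = √(1 − 1/γ²) = 0.9993

β ≈ 0.9993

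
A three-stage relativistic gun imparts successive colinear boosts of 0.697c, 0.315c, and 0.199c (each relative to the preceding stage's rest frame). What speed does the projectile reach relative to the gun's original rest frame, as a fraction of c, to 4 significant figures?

u ≈ 0.8830c

Compose boost 2: (0.315 + 0.697)/(1 + 0.315×0.697) = 1.012/1.21955 = 0.829811
Compose boost 3: (0.199 + 0.829811)/(1 + 0.199×0.829811) = 1.02881/1.16513 = 0.8830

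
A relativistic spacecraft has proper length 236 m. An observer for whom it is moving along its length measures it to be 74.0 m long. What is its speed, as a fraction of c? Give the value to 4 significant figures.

γ = L₀/L = 236/74.0 = 3.18919
β = √(1 − 1/γ²) = 0.9496

β ≈ 0.9496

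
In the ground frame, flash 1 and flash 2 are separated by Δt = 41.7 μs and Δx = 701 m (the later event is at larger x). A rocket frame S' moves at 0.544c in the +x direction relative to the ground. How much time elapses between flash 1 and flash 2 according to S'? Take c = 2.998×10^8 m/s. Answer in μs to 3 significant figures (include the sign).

γ = 1/√(1 − 0.544²) = 1.1918
Δt' = γ(Δt − vΔx/c²) = 1.1918 × (41.7 μs − 0.544×701 m / (2.998×10^8 m/s))
= 1.1918 × (40.428 μs) = 48.2 μs

Δt' ≈ 48.2 μs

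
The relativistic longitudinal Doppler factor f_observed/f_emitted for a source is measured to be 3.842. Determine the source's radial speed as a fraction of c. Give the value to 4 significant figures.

f_obs/f_src = √((1+β)/(1−β)) = 3.842  ⇒  (1+β)/(1−β) = 14.7610
β = |1 − D²|/(1 + D²) = |1 − 14.7610|/(1 + 14.7610) = 0.8731

β ≈ 0.8731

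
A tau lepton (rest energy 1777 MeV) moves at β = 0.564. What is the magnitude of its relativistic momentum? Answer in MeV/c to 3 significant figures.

p ≈ 1210 MeV/c

γ = 1/√(1 − 0.564²) = 1.2110
p = γβm₀c = 1.2110 × 0.564 × 1777 MeV/c = 1210 MeV/c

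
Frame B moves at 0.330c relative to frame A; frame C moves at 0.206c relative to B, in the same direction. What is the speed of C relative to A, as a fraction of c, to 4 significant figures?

u ≈ 0.5019c

Compose boost 2: (0.206 + 0.330)/(1 + 0.206×0.330) = 0.5360/1.06798 = 0.5019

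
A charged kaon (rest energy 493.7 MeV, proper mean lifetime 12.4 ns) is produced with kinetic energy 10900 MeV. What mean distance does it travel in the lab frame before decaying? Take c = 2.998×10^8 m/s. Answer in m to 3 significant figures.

d ≈ 85.7 m

γ = 1 + K/(m₀c²) = 1 + 10900/493.7 = 23.078
β = √(1 − 1/γ²) = 0.99906
Dilated lifetime: γτ₀ = 23.078 × 12.4 ns = 286.17 ns
d = βc·γτ₀ = 0.99906 × (2.998×10^8 m/s) × 2.8617×10^-7 s = 85.7 m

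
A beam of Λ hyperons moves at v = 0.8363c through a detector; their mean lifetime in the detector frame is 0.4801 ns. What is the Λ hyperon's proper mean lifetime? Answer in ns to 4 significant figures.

τ₀ ≈ 0.2632 ns

γ = 1/√(1 − 0.8363²) = 1.82391
Proper time: τ₀ = Δt/γ = 0.4801/1.82391 = 0.2632 ns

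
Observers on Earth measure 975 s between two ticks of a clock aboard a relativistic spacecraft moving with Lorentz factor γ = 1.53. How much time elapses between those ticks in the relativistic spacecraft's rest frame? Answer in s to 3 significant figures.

γ = 1.53 (given)
Proper time: τ₀ = Δt/γ = 975/1.53 = 637 s

τ₀ ≈ 637 s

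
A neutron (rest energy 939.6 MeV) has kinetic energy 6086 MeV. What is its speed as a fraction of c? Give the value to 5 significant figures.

γ = 1 + K/(m₀c²) = 1 + 6086/939.6 = 7.477224
β = √(1 − 1/γ²) = 0.99102

β ≈ 0.99102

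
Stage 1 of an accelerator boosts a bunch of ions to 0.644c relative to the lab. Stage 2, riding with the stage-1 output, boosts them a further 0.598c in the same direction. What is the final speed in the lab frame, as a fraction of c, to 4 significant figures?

u ≈ 0.8967c

Compose boost 2: (0.598 + 0.644)/(1 + 0.598×0.644) = 1.242/1.38511 = 0.8967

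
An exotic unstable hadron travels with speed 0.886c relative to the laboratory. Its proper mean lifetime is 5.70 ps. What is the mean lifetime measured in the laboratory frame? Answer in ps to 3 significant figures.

γ = 1/√(1 − 0.886²) = 2.1566
Time dilation: Δt = γτ₀ = 2.1566 × 5.70 ps = 12.3 ps

Δt ≈ 12.3 ps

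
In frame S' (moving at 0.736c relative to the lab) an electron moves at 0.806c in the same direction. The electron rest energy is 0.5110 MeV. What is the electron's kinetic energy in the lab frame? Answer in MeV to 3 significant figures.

u_lab = (0.806 + 0.736)/(1 + 0.806×0.736) = 0.967854
γ = 1/√(1 − 0.967854²) = 3.9759
K = (γ − 1)m₀c² = (3.9759 − 1) × 0.5110 = 2.9759 × 0.5110 = 1.52 MeV

K ≈ 1.52 MeV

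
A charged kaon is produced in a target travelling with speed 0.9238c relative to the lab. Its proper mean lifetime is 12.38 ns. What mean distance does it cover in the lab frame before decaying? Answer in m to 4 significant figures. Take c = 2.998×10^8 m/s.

γ = 1/√(1 − 0.9238²) = 2.61182
Dilated lifetime: Δt = γτ₀ = 2.61182 × 12.38 ns = 32.3343 ns
d = vΔt = 0.9238c × 32.3343 ns = 2.76955×10^8 m/s × 3.23343×10^-8 s = 8.955 m

d ≈ 8.955 m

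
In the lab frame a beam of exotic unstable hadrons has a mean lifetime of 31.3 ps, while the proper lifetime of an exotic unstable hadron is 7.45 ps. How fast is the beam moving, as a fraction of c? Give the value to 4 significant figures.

β ≈ 0.9713

γ = Δt/τ₀ = 31.3/7.45 = 4.20134
β = √(1 − 1/γ²) = √(1 − 1/4.20134²) = 0.9713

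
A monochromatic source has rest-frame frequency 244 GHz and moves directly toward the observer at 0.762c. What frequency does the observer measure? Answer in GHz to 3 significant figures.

f_obs ≈ 664 GHz

Relativistic Doppler: f_obs = f_src √((1+β)/(1−β))
= 244 × √(1.7620/0.23800) = 244 × 2.7209 = 664 GHz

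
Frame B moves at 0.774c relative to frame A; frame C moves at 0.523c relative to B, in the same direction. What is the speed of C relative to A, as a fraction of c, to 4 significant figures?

Compose boost 2: (0.523 + 0.774)/(1 + 0.523×0.774) = 1.297/1.40480 = 0.9233

u ≈ 0.9233c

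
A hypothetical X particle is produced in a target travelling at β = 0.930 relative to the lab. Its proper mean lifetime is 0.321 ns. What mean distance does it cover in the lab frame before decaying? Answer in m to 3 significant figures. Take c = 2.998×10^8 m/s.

d ≈ 0.243 m

γ = 1/√(1 − 0.930²) = 2.7206
Dilated lifetime: Δt = γτ₀ = 2.7206 × 0.321 ns = 0.87333 ns
d = vΔt = 0.930c × 0.87333 ns = 2.7881×10^8 m/s × 8.7333×10^-10 s = 0.243 m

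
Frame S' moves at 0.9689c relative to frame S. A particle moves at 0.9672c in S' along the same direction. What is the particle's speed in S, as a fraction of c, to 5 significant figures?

u ≈ 0.99947c

Relativistic velocity addition: u = (u' + v)/(1 + u'v/c²)
= (0.9672 + 0.9689)/(1 + 0.9672×0.9689) = 1.9361/1.937120 = 0.99947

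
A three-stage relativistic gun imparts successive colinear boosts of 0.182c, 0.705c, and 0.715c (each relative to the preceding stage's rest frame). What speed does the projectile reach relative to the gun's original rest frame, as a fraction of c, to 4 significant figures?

u ≈ 0.9610c

Compose boost 2: (0.705 + 0.182)/(1 + 0.705×0.182) = 0.8870/1.12831 = 0.786131
Compose boost 3: (0.715 + 0.786131)/(1 + 0.715×0.786131) = 1.50113/1.56208 = 0.9610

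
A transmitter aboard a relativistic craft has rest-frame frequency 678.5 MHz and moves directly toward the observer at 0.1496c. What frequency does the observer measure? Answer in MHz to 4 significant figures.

Relativistic Doppler: f_obs = f_src √((1+β)/(1−β))
= 678.5 × √(1.14960/0.850400) = 678.5 × 1.16268 = 788.9 MHz

f_obs ≈ 788.9 MHz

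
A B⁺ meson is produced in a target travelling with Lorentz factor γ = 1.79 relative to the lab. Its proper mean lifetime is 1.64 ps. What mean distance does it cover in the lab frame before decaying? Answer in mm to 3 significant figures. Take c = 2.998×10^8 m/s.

d ≈ 0.730 mm

β = √(1 − 1/γ²) = √(1 − 1/1.79²) = 0.82940
Dilated lifetime: Δt = γτ₀ = 1.79 × 1.64 ps = 2.9356 ps
d = vΔt = 0.82940c × 2.9356 ps = 2.4865×10^8 m/s × 2.9356×10^-12 s = 0.730 mm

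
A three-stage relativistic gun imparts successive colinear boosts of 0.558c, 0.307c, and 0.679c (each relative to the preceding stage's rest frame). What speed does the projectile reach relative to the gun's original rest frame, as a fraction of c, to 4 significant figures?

u ≈ 0.9441c

Compose boost 2: (0.307 + 0.558)/(1 + 0.307×0.558) = 0.8650/1.17131 = 0.738492
Compose boost 3: (0.679 + 0.738492)/(1 + 0.679×0.738492) = 1.41749/1.50144 = 0.9441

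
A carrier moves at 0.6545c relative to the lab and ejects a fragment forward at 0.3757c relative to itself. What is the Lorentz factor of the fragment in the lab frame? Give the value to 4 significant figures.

u_lab = (0.3757 + 0.6545)/(1 + 0.3757×0.6545) = 1.0302/1.245896 = 0.8268750
γ = 1/√(1 − 0.8268750²) = 1.778

γ ≈ 1.778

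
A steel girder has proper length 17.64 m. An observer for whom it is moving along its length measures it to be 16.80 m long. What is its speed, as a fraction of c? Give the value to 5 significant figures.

β ≈ 0.30491

γ = L₀/L = 17.64/16.80 = 1.050000
β = √(1 − 1/γ²) = 0.30491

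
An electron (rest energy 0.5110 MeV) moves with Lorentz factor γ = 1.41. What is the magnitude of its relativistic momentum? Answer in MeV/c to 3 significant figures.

β = √(1 − 1/γ²) = √(1 − 1/1.41²) = 0.70499
p = γβm₀c = 1.41 × 0.70499 × 0.5110 MeV/c = 0.508 MeV/c

p ≈ 0.508 MeV/c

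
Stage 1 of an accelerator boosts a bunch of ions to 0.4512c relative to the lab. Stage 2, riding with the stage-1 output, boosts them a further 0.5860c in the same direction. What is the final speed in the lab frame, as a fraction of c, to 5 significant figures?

Compose boost 2: (0.5860 + 0.4512)/(1 + 0.5860×0.4512) = 1.0372/1.264403 = 0.82031

u ≈ 0.82031c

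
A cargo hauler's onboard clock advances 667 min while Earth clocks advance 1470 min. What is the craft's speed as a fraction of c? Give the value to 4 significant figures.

β ≈ 0.8911

γ = Δt/τ₀ = 1470/667 = 2.20390
β = √(1 − 1/γ²) = √(1 − 1/2.20390²) = 0.8911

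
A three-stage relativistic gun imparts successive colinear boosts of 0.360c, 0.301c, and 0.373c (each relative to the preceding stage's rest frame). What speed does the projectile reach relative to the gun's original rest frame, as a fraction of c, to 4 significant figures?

u ≈ 0.7930c

Compose boost 2: (0.301 + 0.360)/(1 + 0.301×0.360) = 0.6610/1.10836 = 0.596377
Compose boost 3: (0.373 + 0.596377)/(1 + 0.373×0.596377) = 0.969377/1.22245 = 0.7930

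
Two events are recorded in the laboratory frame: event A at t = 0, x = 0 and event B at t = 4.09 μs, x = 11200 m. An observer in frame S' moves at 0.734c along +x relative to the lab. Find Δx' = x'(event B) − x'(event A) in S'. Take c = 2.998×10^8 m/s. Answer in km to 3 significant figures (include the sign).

γ = 1/√(1 − 0.734²) = 1.4724
Δx' = γ(Δx − vΔt) = 1.4724 × (11200 m − 0.734×(2.998×10^8 m/s)×4.09×10^-6 s)
= 1.4724 × (10300 m) = 15.2 km

Δx' ≈ 15.2 km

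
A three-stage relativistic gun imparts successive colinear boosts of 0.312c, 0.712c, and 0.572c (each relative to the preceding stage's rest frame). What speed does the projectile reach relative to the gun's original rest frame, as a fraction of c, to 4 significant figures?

Compose boost 2: (0.712 + 0.312)/(1 + 0.712×0.312) = 1.024/1.22214 = 0.837872
Compose boost 3: (0.572 + 0.837872)/(1 + 0.572×0.837872) = 1.40987/1.47926 = 0.9531

u ≈ 0.9531c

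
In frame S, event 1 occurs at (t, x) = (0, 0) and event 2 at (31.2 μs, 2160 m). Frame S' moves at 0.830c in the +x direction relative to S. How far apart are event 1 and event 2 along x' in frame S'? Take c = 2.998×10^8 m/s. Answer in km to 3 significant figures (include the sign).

Δx' ≈ -10.0 km

γ = 1/√(1 − 0.830²) = 1.7929
Δx' = γ(Δx − vΔt) = 1.7929 × (2160 m − 0.830×(2.998×10^8 m/s)×31.2×10^-6 s)
= 1.7929 × (-5603.6 m) = -10.0 km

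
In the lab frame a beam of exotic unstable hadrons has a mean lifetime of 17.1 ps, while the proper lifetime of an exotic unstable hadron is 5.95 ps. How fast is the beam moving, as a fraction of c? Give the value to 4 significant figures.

γ = Δt/τ₀ = 17.1/5.95 = 2.87395
β = √(1 − 1/γ²) = √(1 − 1/2.87395²) = 0.9375

β ≈ 0.9375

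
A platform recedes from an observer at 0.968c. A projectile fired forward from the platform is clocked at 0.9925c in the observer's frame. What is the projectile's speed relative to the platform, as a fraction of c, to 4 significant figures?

Inverse velocity addition: u' = (u − v)/(1 − uv/c²)
= (0.9925 − 0.968)/(1 − 0.9925×0.968) = 0.02450/0.0392600 = 0.6240

u' ≈ 0.6240c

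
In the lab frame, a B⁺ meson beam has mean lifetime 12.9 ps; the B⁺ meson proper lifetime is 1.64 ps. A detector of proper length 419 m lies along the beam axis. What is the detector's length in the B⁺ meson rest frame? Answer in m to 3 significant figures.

L ≈ 53.3 m

Time dilation ⇒ γ = Δt/τ₀ = 12.9/1.64 = 7.8659
Length contraction: L = L₀/γ = 419/7.8659 = 53.3 m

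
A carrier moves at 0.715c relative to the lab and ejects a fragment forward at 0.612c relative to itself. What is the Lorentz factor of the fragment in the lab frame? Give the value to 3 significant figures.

γ ≈ 2.60

u_lab = (0.612 + 0.715)/(1 + 0.612×0.715) = 1.327/1.43758 = 0.923079
γ = 1/√(1 − 0.923079²) = 2.60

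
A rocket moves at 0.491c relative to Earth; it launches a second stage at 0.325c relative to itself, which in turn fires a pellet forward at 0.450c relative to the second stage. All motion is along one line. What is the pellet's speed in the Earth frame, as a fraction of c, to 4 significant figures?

u ≈ 0.8762c

Compose boost 2: (0.325 + 0.491)/(1 + 0.325×0.491) = 0.8160/1.15958 = 0.703706
Compose boost 3: (0.450 + 0.703706)/(1 + 0.450×0.703706) = 1.15371/1.31667 = 0.8762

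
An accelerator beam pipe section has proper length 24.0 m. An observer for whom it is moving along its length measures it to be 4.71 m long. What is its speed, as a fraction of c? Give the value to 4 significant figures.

β ≈ 0.9806

γ = L₀/L = 24.0/4.71 = 5.09554
β = √(1 − 1/γ²) = 0.9806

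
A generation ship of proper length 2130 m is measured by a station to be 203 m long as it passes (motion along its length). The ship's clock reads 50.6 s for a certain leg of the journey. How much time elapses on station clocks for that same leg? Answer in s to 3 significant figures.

Δt ≈ 531 s

Length contraction ⇒ γ = L₀/L = 2130/203 = 10.493
Time dilation: Δt = γτ₀ = 10.493 × 50.6 s = 531 s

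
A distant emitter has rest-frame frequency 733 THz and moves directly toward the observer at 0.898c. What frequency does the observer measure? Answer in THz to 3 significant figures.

Relativistic Doppler: f_obs = f_src √((1+β)/(1−β))
= 733 × √(1.8980/0.10200) = 733 × 4.3137 = 3160 THz

f_obs ≈ 3160 THz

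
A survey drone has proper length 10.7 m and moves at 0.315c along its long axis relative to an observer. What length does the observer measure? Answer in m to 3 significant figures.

γ = 1/√(1 − 0.315²) = 1.0536
Length contraction: L = L₀/γ = 10.7/1.0536 = 10.2 m

L ≈ 10.2 m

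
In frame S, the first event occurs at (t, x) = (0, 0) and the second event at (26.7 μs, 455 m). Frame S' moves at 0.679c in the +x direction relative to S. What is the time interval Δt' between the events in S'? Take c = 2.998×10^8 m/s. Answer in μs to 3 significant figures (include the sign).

γ = 1/√(1 − 0.679²) = 1.3621
Δt' = γ(Δt − vΔx/c²) = 1.3621 × (26.7 μs − 0.679×455 m / (2.998×10^8 m/s))
= 1.3621 × (25.669 μs) = 35.0 μs

Δt' ≈ 35.0 μs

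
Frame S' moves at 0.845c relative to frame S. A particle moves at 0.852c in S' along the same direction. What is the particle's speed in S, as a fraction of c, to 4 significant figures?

Relativistic velocity addition: u = (u' + v)/(1 + u'v/c²)
= (0.852 + 0.845)/(1 + 0.852×0.845) = 1.697/1.71994 = 0.9867

u ≈ 0.9867c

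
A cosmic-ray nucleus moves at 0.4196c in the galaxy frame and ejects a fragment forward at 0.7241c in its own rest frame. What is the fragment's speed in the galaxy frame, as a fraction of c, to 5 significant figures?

Compose boost 2: (0.7241 + 0.4196)/(1 + 0.7241×0.4196) = 1.1437/1.303832 = 0.87718

u ≈ 0.87718c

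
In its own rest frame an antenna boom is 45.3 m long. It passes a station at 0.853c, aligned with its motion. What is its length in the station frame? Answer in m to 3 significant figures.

L ≈ 23.6 m

γ = 1/√(1 − 0.853²) = 1.9160
Length contraction: L = L₀/γ = 45.3/1.9160 = 23.6 m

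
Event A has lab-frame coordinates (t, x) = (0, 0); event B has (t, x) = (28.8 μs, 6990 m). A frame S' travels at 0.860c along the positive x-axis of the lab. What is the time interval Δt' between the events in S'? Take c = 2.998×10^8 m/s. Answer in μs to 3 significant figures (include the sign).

γ = 1/√(1 − 0.860²) = 1.9597
Δt' = γ(Δt − vΔx/c²) = 1.9597 × (28.8 μs − 0.860×6990 m / (2.998×10^8 m/s))
= 1.9597 × (8.7486 μs) = 17.1 μs

Δt' ≈ 17.1 μs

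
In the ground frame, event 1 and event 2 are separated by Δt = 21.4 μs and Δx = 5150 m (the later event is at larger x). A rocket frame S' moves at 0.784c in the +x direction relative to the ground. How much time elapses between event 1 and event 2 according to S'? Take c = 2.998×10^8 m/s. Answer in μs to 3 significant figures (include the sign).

Δt' ≈ 12.8 μs

γ = 1/√(1 − 0.784²) = 1.6109
Δt' = γ(Δt − vΔx/c²) = 1.6109 × (21.4 μs − 0.784×5150 m / (2.998×10^8 m/s))
= 1.6109 × (7.9324 μs) = 12.8 μs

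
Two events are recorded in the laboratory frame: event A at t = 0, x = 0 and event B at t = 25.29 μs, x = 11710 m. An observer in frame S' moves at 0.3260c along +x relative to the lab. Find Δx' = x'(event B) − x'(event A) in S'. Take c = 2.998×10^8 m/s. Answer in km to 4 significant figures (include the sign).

γ = 1/√(1 − 0.3260²) = 1.05779
Δx' = γ(Δx − vΔt) = 1.05779 × (11710 m − 0.3260×(2.998×10^8 m/s)×25.29×10^-6 s)
= 1.05779 × (9238.29 m) = 9.772 km

Δx' ≈ 9.772 km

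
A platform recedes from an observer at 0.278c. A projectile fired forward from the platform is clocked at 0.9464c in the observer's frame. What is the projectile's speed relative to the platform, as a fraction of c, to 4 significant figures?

Inverse velocity addition: u' = (u − v)/(1 − uv/c²)
= (0.9464 − 0.278)/(1 − 0.9464×0.278) = 0.6684/0.736901 = 0.9070

u' ≈ 0.9070c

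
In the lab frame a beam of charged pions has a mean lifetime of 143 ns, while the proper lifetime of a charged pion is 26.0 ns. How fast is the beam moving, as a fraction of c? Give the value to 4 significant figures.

β ≈ 0.9833

γ = Δt/τ₀ = 143/26.0 = 5.50000
β = √(1 − 1/γ²) = √(1 − 1/5.50000²) = 0.9833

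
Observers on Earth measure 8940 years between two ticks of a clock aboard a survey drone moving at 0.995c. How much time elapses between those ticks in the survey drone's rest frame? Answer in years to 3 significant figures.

τ₀ ≈ 893 years

γ = 1/√(1 − 0.995²) = 10.013
Proper time: τ₀ = Δt/γ = 8940/10.013 = 893 years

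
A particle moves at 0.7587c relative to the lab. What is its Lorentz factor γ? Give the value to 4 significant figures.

γ ≈ 1.535

γ = 1/√(1 − β²) = 1/√(1 − 0.7587²) = 1/√(0.424374) = 1.535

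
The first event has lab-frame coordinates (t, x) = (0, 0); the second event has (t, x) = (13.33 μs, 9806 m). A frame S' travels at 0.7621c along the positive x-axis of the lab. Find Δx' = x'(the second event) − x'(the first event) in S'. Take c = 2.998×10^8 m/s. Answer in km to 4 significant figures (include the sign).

γ = 1/√(1 − 0.7621²) = 1.54450
Δx' = γ(Δx − vΔt) = 1.54450 × (9806 m − 0.7621×(2.998×10^8 m/s)×13.33×10^-6 s)
= 1.54450 × (6760.39 m) = 10.44 km

Δx' ≈ 10.44 km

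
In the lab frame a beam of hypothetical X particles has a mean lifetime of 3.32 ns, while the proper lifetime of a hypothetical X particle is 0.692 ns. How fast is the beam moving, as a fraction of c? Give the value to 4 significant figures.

γ = Δt/τ₀ = 3.32/0.692 = 4.79769
β = √(1 − 1/γ²) = √(1 − 1/4.79769²) = 0.9780

β ≈ 0.9780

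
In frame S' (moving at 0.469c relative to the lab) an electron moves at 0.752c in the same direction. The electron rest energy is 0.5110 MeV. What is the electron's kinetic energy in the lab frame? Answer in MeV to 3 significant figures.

K ≈ 0.676 MeV

u_lab = (0.752 + 0.469)/(1 + 0.752×0.469) = 0.902647
γ = 1/√(1 − 0.902647²) = 2.3235
K = (γ − 1)m₀c² = (2.3235 − 1) × 0.5110 = 1.3235 × 0.5110 = 0.676 MeV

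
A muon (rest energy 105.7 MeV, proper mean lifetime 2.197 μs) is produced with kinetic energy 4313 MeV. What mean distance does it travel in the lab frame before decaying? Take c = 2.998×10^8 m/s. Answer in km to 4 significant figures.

γ = 1 + K/(m₀c²) = 1 + 4313/105.7 = 41.8042
β = √(1 − 1/γ²) = 0.999714
Dilated lifetime: γτ₀ = 41.8042 × 2.197 μs = 91.8437 μs
d = βc·γτ₀ = 0.999714 × (2.998×10^8 m/s) × 9.18437×10^-5 s = 27.53 km

d ≈ 27.53 km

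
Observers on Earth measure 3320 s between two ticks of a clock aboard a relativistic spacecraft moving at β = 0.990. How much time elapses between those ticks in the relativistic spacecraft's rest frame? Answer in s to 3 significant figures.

τ₀ ≈ 468 s

γ = 1/√(1 − 0.990²) = 7.0888
Proper time: τ₀ = Δt/γ = 3320/7.0888 = 468 s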